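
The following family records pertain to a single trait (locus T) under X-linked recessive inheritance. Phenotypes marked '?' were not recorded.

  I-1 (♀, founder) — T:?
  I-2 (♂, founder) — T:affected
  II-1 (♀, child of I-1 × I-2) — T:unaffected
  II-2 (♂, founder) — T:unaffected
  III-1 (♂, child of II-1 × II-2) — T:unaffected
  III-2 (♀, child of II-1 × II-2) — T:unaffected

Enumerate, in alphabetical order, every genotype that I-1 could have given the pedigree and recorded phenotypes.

I-1 ∈ {X^TX^T, X^TX^t}

T/I-1 ? ·: X^TX^T|X^TX^t
T/I-2 aff ·: X^tY
T/II-1 un I-1×I-2: X^TX^t
T/II-2 un ·: X^TY
T/III-1 un II-1×II-2: X^TY
T/III-2 un II-1×II-2: X^TX^T|X^TX^t
⇒ T over [I-1,I-2,II-1,II-2,III-1,III-2]: 4 consistent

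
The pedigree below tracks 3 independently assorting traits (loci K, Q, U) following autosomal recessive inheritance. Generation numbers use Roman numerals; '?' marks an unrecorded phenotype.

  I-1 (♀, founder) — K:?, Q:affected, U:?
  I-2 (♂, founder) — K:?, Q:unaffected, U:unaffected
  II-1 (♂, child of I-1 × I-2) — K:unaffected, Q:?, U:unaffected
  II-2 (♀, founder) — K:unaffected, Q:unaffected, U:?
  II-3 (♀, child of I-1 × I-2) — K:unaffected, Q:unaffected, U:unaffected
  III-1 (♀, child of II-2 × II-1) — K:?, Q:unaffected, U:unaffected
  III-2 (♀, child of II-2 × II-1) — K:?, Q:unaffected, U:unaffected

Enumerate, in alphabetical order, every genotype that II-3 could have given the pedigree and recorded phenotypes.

II-3 ∈ {KK Qq UU, KK Qq Uu, Kk Qq UU, Kk Qq Uu}

K/I-1 ? ·: KK|Kk|kk
K/I-2 ? ·: KK|Kk|kk
K/II-1 un I-1×I-2: KK|Kk
K/II-2 un ·: KK|Kk
K/II-3 un I-1×I-2: KK|Kk
K/III-1 ? II-2×II-1: KK|Kk|kk
K/III-2 ? II-2×II-1: KK|Kk|kk
⇒ K over [I-1,I-2,II-1,II-2,II-3,III-1,III-2]: 165 consistent
Q/I-1 aff ·: qq
Q/I-2 un ·: QQ|Qq
Q/II-1 ? I-1×I-2: Qq|qq
Q/II-2 un ·: QQ|Qq
Q/II-3 un I-1×I-2: Qq
Q/III-1 un II-2×II-1: QQ|Qq
Q/III-2 un II-2×II-1: QQ|Qq
⇒ Q over [I-1,I-2,II-1,II-2,II-3,III-1,III-2]: 18 consistent
U/I-1 ? ·: UU|Uu|uu
U/I-2 un ·: UU|Uu
U/II-1 un I-1×I-2: UU|Uu
U/II-2 ? ·: UU|Uu|uu
U/II-3 un I-1×I-2: UU|Uu
U/III-1 un II-2×II-1: UU|Uu
U/III-2 un II-2×II-1: UU|Uu
⇒ U over [I-1,I-2,II-1,II-2,II-3,III-1,III-2]: 114 consistent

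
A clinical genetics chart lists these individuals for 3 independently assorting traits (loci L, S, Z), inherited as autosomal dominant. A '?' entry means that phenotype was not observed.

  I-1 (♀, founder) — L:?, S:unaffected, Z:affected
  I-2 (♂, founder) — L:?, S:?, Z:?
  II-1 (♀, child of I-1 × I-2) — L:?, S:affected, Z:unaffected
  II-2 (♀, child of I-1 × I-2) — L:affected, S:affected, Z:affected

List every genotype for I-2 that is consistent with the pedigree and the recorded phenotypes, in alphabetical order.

I-2 ∈ {LL SS Zz, LL SS zz, LL Ss Zz, LL Ss zz, Ll SS Zz, Ll SS zz, Ll Ss Zz, Ll Ss zz, ll SS Zz, ll SS zz, ll Ss Zz, ll Ss zz}

L/I-1 ? ·: ll|Ll|LL
L/I-2 ? ·: ll|Ll|LL
L/II-1 ? I-1×I-2: ll|Ll|LL
L/II-2 aff I-1×I-2: Ll|LL
⇒ L over [I-1,I-2,II-1,II-2]: 21 consistent
S/I-1 un ·: ss
S/I-2 ? ·: Ss|SS
S/II-1 aff I-1×I-2: Ss
S/II-2 aff I-1×I-2: Ss
⇒ S over [I-1,I-2,II-1,II-2]: 2 consistent
Z/I-1 aff ·: Zz
Z/I-2 ? ·: zz|Zz
Z/II-1 un I-1×I-2: zz
Z/II-2 aff I-1×I-2: Zz|ZZ
⇒ Z over [I-1,I-2,II-1,II-2]: 3 consistent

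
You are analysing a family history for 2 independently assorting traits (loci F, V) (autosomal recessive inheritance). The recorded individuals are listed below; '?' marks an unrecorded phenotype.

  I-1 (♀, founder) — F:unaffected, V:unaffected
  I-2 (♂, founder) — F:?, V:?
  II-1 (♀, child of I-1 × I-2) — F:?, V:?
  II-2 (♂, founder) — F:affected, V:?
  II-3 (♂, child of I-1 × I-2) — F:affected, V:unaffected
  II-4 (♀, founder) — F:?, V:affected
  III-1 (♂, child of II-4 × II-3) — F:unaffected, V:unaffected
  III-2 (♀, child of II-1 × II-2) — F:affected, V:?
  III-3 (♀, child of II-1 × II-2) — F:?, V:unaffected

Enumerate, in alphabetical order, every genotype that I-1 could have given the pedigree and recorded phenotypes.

I-1 ∈ {Ff VV, Ff Vv}

F/I-1 un ·: Ff
F/I-2 ? ·: Ff|ff
F/II-1 ? I-1×I-2: Ff|ff
F/II-2 aff ·: ff
F/II-3 aff I-1×I-2: ff
F/II-4 ? ·: FF|Ff
F/III-1 un II-4×II-3: Ff
F/III-2 aff II-1×II-2: ff
F/III-3 ? II-1×II-2: Ff|ff
⇒ F over [I-1,I-2,II-1,II-2,II-3,II-4,III-1,III-2,III-3]: 12 consistent
V/I-1 un ·: VV|Vv
V/I-2 ? ·: VV|Vv|vv
V/II-1 ? I-1×I-2: VV|Vv|vv
V/II-2 ? ·: VV|Vv|vv
V/II-3 un I-1×I-2: VV|Vv
V/II-4 aff ·: vv
V/III-1 un II-4×II-3: Vv
V/III-2 ? II-1×II-2: VV|Vv|vv
V/III-3 un II-1×II-2: VV|Vv
⇒ V over [I-1,I-2,II-1,II-2,II-3,II-4,III-1,III-2,III-3]: 147 consistent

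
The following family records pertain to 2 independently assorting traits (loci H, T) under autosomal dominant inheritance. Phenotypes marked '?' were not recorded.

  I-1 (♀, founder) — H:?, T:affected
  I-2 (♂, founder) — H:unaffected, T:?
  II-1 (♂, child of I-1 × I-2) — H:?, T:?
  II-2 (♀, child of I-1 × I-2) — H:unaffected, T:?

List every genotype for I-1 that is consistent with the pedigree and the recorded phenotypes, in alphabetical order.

I-1 ∈ {Hh TT, Hh Tt, hh TT, hh Tt}

H/I-1 ? ·: hh|Hh
H/I-2 un ·: hh
H/II-1 ? I-1×I-2: hh|Hh
H/II-2 un I-1×I-2: hh
⇒ H over [I-1,I-2,II-1,II-2]: 3 consistent
T/I-1 aff ·: Tt|TT
T/I-2 ? ·: tt|Tt|TT
T/II-1 ? I-1×I-2: tt|Tt|TT
T/II-2 ? I-1×I-2: tt|Tt|TT
⇒ T over [I-1,I-2,II-1,II-2]: 23 consistent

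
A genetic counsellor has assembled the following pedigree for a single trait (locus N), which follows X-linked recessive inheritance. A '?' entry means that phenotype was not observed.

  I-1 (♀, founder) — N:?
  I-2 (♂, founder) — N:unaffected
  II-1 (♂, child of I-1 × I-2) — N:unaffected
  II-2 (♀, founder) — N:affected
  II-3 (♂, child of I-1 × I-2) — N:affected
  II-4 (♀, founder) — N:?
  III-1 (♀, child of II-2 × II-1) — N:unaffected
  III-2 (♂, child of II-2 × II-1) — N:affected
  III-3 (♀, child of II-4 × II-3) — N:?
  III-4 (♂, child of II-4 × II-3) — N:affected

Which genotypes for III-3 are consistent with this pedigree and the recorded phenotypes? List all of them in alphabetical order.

N/I-1 ? ·: X^NX^n
N/I-2 un ·: X^NY
N/II-1 un I-1×I-2: X^NY
N/II-2 aff ·: X^nX^n
N/II-3 aff I-1×I-2: X^nY
N/II-4 ? ·: X^NX^n|X^nX^n
N/III-1 un II-2×II-1: X^NX^n
N/III-2 aff II-2×II-1: X^nY
N/III-3 ? II-4×II-3: X^NX^n|X^nX^n
N/III-4 aff II-4×II-3: X^nY
⇒ N over [I-1,I-2,II-1,II-2,II-3,II-4,III-1,III-2,III-3,III-4]: 3 consistent

III-3 ∈ {X^NX^n, X^nX^n}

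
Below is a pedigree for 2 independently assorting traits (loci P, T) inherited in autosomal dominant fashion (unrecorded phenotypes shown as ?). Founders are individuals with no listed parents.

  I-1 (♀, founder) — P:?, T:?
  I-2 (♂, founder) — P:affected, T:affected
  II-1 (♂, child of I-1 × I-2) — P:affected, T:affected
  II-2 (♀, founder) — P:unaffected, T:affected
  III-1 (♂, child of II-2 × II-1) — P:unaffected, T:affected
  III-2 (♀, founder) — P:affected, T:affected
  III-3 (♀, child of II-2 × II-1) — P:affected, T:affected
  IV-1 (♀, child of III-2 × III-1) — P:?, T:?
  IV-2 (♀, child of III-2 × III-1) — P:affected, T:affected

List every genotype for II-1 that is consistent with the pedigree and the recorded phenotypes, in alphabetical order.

II-1 ∈ {Pp TT, Pp Tt}

P/I-1 ? ·: pp|Pp|PP
P/I-2 aff ·: Pp|PP
P/II-1 aff I-1×I-2: Pp
P/II-2 un ·: pp
P/III-1 un II-2×II-1: pp
P/III-2 aff ·: Pp|PP
P/III-3 aff II-2×II-1: Pp
P/IV-1 ? III-2×III-1: pp|Pp
P/IV-2 aff III-2×III-1: Pp
⇒ P over [I-1,I-2,II-1,II-2,III-1,III-2,III-3,IV-1,IV-2]: 15 consistent
T/I-1 ? ·: tt|Tt|TT
T/I-2 aff ·: Tt|TT
T/II-1 aff I-1×I-2: Tt|TT
T/II-2 aff ·: Tt|TT
T/III-1 aff II-2×II-1: Tt|TT
T/III-2 aff ·: Tt|TT
T/III-3 aff II-2×II-1: Tt|TT
T/IV-1 ? III-2×III-1: tt|Tt|TT
T/IV-2 aff III-2×III-1: Tt|TT
⇒ T over [I-1,I-2,II-1,II-2,III-1,III-2,III-3,IV-1,IV-2]: 440 consistent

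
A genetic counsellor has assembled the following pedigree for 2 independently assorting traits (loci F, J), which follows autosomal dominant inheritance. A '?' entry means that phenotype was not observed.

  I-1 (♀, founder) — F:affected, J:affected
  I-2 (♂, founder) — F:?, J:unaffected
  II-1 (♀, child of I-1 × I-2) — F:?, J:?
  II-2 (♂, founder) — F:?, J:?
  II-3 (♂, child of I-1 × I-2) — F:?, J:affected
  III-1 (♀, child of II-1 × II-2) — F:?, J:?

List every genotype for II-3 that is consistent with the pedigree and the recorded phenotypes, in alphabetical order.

F/I-1 aff ·: Ff|FF
F/I-2 ? ·: ff|Ff|FF
F/II-1 ? I-1×I-2: ff|Ff|FF
F/II-2 ? ·: ff|Ff|FF
F/II-3 ? I-1×I-2: ff|Ff|FF
F/III-1 ? II-1×II-2: ff|Ff|FF
⇒ F over [I-1,I-2,II-1,II-2,II-3,III-1]: 122 consistent
J/I-1 aff ·: Jj|JJ
J/I-2 un ·: jj
J/II-1 ? I-1×I-2: jj|Jj
J/II-2 ? ·: jj|Jj|JJ
J/II-3 aff I-1×I-2: Jj
J/III-1 ? II-1×II-2: jj|Jj|JJ
⇒ J over [I-1,I-2,II-1,II-2,II-3,III-1]: 18 consistent

II-3 ∈ {FF Jj, Ff Jj, ff Jj}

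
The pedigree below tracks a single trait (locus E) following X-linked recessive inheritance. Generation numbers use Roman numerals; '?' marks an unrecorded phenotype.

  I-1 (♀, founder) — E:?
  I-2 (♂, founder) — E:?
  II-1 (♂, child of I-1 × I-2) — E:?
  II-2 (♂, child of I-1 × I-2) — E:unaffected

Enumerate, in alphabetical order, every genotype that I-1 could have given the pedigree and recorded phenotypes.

I-1 ∈ {X^EX^E, X^EX^e}

E/I-1 ? ·: X^EX^E|X^EX^e
E/I-2 ? ·: X^EY|X^eY
E/II-1 ? I-1×I-2: X^EY|X^eY
E/II-2 un I-1×I-2: X^EY
⇒ E over [I-1,I-2,II-1,II-2]: 6 consistent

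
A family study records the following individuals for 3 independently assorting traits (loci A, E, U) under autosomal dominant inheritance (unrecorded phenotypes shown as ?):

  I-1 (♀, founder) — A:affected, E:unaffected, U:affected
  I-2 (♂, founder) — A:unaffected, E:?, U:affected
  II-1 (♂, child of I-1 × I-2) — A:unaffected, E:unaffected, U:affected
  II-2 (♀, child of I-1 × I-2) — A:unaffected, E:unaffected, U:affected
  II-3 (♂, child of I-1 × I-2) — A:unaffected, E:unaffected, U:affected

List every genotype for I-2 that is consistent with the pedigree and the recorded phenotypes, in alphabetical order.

A/I-1 aff ·: Aa
A/I-2 un ·: aa
A/II-1 un I-1×I-2: aa
A/II-2 un I-1×I-2: aa
A/II-3 un I-1×I-2: aa
⇒ A over [I-1,I-2,II-1,II-2,II-3]: 1 consistent
E/I-1 un ·: ee
E/I-2 ? ·: ee|Ee
E/II-1 un I-1×I-2: ee
E/II-2 un I-1×I-2: ee
E/II-3 un I-1×I-2: ee
⇒ E over [I-1,I-2,II-1,II-2,II-3]: 2 consistent
U/I-1 aff ·: Uu|UU
U/I-2 aff ·: Uu|UU
U/II-1 aff I-1×I-2: Uu|UU
U/II-2 aff I-1×I-2: Uu|UU
U/II-3 aff I-1×I-2: Uu|UU
⇒ U over [I-1,I-2,II-1,II-2,II-3]: 25 consistent

I-2 ∈ {aa Ee UU, aa Ee Uu, aa ee UU, aa ee Uu}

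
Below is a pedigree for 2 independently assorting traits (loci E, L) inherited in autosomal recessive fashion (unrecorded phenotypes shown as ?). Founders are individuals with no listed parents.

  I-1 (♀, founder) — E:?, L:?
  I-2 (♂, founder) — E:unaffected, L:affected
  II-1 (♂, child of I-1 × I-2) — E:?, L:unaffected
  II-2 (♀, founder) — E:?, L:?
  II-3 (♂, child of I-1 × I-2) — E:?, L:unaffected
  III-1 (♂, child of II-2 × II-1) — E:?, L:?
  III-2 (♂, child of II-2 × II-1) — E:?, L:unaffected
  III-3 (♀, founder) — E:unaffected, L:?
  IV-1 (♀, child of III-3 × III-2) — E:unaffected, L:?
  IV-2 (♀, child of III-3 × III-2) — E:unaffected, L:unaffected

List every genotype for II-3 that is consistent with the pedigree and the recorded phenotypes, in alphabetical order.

II-3 ∈ {EE Ll, Ee Ll, ee Ll}

E/I-1 ? ·: EE|Ee|ee
E/I-2 un ·: EE|Ee
E/II-1 ? I-1×I-2: EE|Ee|ee
E/II-2 ? ·: EE|Ee|ee
E/II-3 ? I-1×I-2: EE|Ee|ee
E/III-1 ? II-2×II-1: EE|Ee|ee
E/III-2 ? II-2×II-1: EE|Ee|ee
E/III-3 un ·: EE|Ee
E/IV-1 un III-3×III-2: EE|Ee
E/IV-2 un III-3×III-2: EE|Ee
⇒ E over [I-1,I-2,II-1,II-2,II-3,III-1,III-2,III-3,IV-1,IV-2]: 1372 consistent
L/I-1 ? ·: LL|Ll
L/I-2 aff ·: ll
L/II-1 un I-1×I-2: Ll
L/II-2 ? ·: LL|Ll|ll
L/II-3 un I-1×I-2: Ll
L/III-1 ? II-2×II-1: LL|Ll|ll
L/III-2 un II-2×II-1: LL|Ll
L/III-3 ? ·: LL|Ll|ll
L/IV-1 ? III-3×III-2: LL|Ll|ll
L/IV-2 un III-3×III-2: LL|Ll
⇒ L over [I-1,I-2,II-1,II-2,II-3,III-1,III-2,III-3,IV-1,IV-2]: 228 consistent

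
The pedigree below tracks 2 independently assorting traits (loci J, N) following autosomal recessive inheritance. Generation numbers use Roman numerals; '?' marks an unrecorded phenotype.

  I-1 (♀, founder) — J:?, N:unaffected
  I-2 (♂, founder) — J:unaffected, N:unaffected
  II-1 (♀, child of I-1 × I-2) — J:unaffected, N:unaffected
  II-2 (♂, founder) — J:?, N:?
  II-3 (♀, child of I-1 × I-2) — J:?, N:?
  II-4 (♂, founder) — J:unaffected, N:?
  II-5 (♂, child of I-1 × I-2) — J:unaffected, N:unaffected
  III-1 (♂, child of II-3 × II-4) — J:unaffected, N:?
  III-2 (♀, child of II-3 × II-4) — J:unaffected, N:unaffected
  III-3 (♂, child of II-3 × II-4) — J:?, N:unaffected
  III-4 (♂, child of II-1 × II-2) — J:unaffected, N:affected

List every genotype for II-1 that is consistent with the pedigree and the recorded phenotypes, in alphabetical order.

II-1 ∈ {JJ Nn, Jj Nn}

J/I-1 ? ·: JJ|Jj|jj
J/I-2 un ·: JJ|Jj
J/II-1 un I-1×I-2: JJ|Jj
J/II-2 ? ·: JJ|Jj|jj
J/II-3 ? I-1×I-2: JJ|Jj|jj
J/II-4 un ·: JJ|Jj
J/II-5 un I-1×I-2: JJ|Jj
J/III-1 un II-3×II-4: JJ|Jj
J/III-2 un II-3×II-4: JJ|Jj
J/III-3 ? II-3×II-4: JJ|Jj|jj
J/III-4 un II-1×II-2: JJ|Jj
⇒ J over [I-1,I-2,II-1,II-2,II-3,II-4,II-5,III-1,III-2,III-3,III-4]: 1871 consistent
N/I-1 un ·: NN|Nn
N/I-2 un ·: NN|Nn
N/II-1 un I-1×I-2: Nn
N/II-2 ? ·: Nn|nn
N/II-3 ? I-1×I-2: NN|Nn|nn
N/II-4 ? ·: NN|Nn|nn
N/II-5 un I-1×I-2: NN|Nn
N/III-1 ? II-3×II-4: NN|Nn|nn
N/III-2 un II-3×II-4: NN|Nn
N/III-3 un II-3×II-4: NN|Nn
N/III-4 aff II-1×II-2: nn
⇒ N over [I-1,I-2,II-1,II-2,II-3,II-4,II-5,III-1,III-2,III-3,III-4]: 396 consistent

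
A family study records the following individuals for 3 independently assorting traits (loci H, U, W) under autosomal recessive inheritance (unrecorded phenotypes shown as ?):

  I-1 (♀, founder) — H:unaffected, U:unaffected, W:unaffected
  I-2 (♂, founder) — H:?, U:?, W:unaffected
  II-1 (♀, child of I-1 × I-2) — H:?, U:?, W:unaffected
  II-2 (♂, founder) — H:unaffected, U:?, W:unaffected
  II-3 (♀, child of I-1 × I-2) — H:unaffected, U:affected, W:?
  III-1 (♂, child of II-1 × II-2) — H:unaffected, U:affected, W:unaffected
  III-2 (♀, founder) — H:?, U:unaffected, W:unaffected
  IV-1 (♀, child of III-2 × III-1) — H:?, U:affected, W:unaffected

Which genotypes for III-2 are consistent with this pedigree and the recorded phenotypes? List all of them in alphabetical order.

H/I-1 un ·: HH|Hh
H/I-2 ? ·: HH|Hh|hh
H/II-1 ? I-1×I-2: HH|Hh|hh
H/II-2 un ·: HH|Hh
H/II-3 un I-1×I-2: HH|Hh
H/III-1 un II-1×II-2: HH|Hh
H/III-2 ? ·: HH|Hh|hh
H/IV-1 ? III-2×III-1: HH|Hh|hh
⇒ H over [I-1,I-2,II-1,II-2,II-3,III-1,III-2,IV-1]: 323 consistent
U/I-1 un ·: Uu
U/I-2 ? ·: Uu|uu
U/II-1 ? I-1×I-2: Uu|uu
U/II-2 ? ·: Uu|uu
U/II-3 aff I-1×I-2: uu
U/III-1 aff II-1×II-2: uu
U/III-2 un ·: Uu
U/IV-1 aff III-2×III-1: uu
⇒ U over [I-1,I-2,II-1,II-2,II-3,III-1,III-2,IV-1]: 8 consistent
W/I-1 un ·: WW|Ww
W/I-2 un ·: WW|Ww
W/II-1 un I-1×I-2: WW|Ww
W/II-2 un ·: WW|Ww
W/II-3 ? I-1×I-2: WW|Ww|ww
W/III-1 un II-1×II-2: WW|Ww
W/III-2 un ·: WW|Ww
W/IV-1 un III-2×III-1: WW|Ww
⇒ W over [I-1,I-2,II-1,II-2,II-3,III-1,III-2,IV-1]: 178 consistent

III-2 ∈ {HH Uu WW, HH Uu Ww, Hh Uu WW, Hh Uu Ww, hh Uu WW, hh Uu Ww}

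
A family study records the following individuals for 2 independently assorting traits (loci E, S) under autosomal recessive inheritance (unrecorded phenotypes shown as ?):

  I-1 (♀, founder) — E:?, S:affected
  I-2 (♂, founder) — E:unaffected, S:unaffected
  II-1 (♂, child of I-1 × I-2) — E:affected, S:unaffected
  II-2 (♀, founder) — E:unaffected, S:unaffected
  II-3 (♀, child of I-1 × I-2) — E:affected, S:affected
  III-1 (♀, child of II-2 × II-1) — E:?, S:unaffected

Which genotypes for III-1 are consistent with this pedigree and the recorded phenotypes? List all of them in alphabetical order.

III-1 ∈ {Ee SS, Ee Ss, ee SS, ee Ss}

E/I-1 ? ·: Ee|ee
E/I-2 un ·: Ee
E/II-1 aff I-1×I-2: ee
E/II-2 un ·: EE|Ee
E/II-3 aff I-1×I-2: ee
E/III-1 ? II-2×II-1: Ee|ee
⇒ E over [I-1,I-2,II-1,II-2,II-3,III-1]: 6 consistent
S/I-1 aff ·: ss
S/I-2 un ·: Ss
S/II-1 un I-1×I-2: Ss
S/II-2 un ·: SS|Ss
S/II-3 aff I-1×I-2: ss
S/III-1 un II-2×II-1: SS|Ss
⇒ S over [I-1,I-2,II-1,II-2,II-3,III-1]: 4 consistent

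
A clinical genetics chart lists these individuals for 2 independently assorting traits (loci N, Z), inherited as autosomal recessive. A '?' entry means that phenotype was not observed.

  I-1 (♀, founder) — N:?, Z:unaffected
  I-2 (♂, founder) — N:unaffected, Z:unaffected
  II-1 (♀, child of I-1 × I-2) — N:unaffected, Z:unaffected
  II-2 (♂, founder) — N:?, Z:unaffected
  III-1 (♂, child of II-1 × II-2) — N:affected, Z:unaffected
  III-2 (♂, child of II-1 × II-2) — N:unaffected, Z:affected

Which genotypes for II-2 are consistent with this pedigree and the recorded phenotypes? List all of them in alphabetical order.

N/I-1 ? ·: NN|Nn|nn
N/I-2 un ·: NN|Nn
N/II-1 un I-1×I-2: Nn
N/II-2 ? ·: Nn|nn
N/III-1 aff II-1×II-2: nn
N/III-2 un II-1×II-2: NN|Nn
⇒ N over [I-1,I-2,II-1,II-2,III-1,III-2]: 15 consistent
Z/I-1 un ·: ZZ|Zz
Z/I-2 un ·: ZZ|Zz
Z/II-1 un I-1×I-2: Zz
Z/II-2 un ·: Zz
Z/III-1 un II-1×II-2: ZZ|Zz
Z/III-2 aff II-1×II-2: zz
⇒ Z over [I-1,I-2,II-1,II-2,III-1,III-2]: 6 consistent

II-2 ∈ {Nn Zz, nn Zz}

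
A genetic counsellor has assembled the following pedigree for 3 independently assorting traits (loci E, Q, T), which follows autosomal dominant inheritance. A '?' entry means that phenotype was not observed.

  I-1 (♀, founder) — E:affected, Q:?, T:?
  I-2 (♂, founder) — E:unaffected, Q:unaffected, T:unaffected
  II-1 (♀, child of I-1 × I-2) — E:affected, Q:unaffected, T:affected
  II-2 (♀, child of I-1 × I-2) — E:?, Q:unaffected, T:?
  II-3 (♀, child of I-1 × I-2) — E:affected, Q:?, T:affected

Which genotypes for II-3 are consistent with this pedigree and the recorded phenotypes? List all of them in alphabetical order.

II-3 ∈ {Ee Qq Tt, Ee qq Tt}

E/I-1 aff ·: Ee|EE
E/I-2 un ·: ee
E/II-1 aff I-1×I-2: Ee
E/II-2 ? I-1×I-2: ee|Ee
E/II-3 aff I-1×I-2: Ee
⇒ E over [I-1,I-2,II-1,II-2,II-3]: 3 consistent
Q/I-1 ? ·: qq|Qq
Q/I-2 un ·: qq
Q/II-1 un I-1×I-2: qq
Q/II-2 un I-1×I-2: qq
Q/II-3 ? I-1×I-2: qq|Qq
⇒ Q over [I-1,I-2,II-1,II-2,II-3]: 3 consistent
T/I-1 ? ·: Tt|TT
T/I-2 un ·: tt
T/II-1 aff I-1×I-2: Tt
T/II-2 ? I-1×I-2: tt|Tt
T/II-3 aff I-1×I-2: Tt
⇒ T over [I-1,I-2,II-1,II-2,II-3]: 3 consistent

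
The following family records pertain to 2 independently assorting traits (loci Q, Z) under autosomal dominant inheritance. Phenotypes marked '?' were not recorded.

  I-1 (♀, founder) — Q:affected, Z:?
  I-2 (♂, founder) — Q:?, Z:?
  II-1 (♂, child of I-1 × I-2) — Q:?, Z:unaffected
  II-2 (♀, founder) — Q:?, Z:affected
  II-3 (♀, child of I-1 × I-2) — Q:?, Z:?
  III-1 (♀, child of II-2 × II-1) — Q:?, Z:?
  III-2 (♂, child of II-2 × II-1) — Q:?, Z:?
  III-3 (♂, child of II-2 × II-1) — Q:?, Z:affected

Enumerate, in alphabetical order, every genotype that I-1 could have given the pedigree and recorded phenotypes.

I-1 ∈ {QQ Zz, QQ zz, Qq Zz, Qq zz}

Q/I-1 aff ·: Qq|QQ
Q/I-2 ? ·: qq|Qq|QQ
Q/II-1 ? I-1×I-2: qq|Qq|QQ
Q/II-2 ? ·: qq|Qq|QQ
Q/II-3 ? I-1×I-2: qq|Qq|QQ
Q/III-1 ? II-2×II-1: qq|Qq|QQ
Q/III-2 ? II-2×II-1: qq|Qq|QQ
Q/III-3 ? II-2×II-1: qq|Qq|QQ
⇒ Q over [I-1,I-2,II-1,II-2,II-3,III-1,III-2,III-3]: 560 consistent
Z/I-1 ? ·: zz|Zz
Z/I-2 ? ·: zz|Zz
Z/II-1 un I-1×I-2: zz
Z/II-2 aff ·: Zz|ZZ
Z/II-3 ? I-1×I-2: zz|Zz|ZZ
Z/III-1 ? II-2×II-1: zz|Zz
Z/III-2 ? II-2×II-1: zz|Zz
Z/III-3 aff II-2×II-1: Zz
⇒ Z over [I-1,I-2,II-1,II-2,II-3,III-1,III-2,III-3]: 40 consistent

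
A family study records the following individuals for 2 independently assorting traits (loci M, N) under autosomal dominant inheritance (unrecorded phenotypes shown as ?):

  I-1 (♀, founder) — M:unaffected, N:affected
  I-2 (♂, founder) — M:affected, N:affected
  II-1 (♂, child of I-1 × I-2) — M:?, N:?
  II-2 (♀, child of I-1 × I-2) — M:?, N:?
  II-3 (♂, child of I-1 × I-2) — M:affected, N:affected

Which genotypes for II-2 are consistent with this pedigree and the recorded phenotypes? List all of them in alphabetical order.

M/I-1 un ·: mm
M/I-2 aff ·: Mm|MM
M/II-1 ? I-1×I-2: mm|Mm
M/II-2 ? I-1×I-2: mm|Mm
M/II-3 aff I-1×I-2: Mm
⇒ M over [I-1,I-2,II-1,II-2,II-3]: 5 consistent
N/I-1 aff ·: Nn|NN
N/I-2 aff ·: Nn|NN
N/II-1 ? I-1×I-2: nn|Nn|NN
N/II-2 ? I-1×I-2: nn|Nn|NN
N/II-3 aff I-1×I-2: Nn|NN
⇒ N over [I-1,I-2,II-1,II-2,II-3]: 35 consistent

II-2 ∈ {Mm NN, Mm Nn, Mm nn, mm NN, mm Nn, mm nn}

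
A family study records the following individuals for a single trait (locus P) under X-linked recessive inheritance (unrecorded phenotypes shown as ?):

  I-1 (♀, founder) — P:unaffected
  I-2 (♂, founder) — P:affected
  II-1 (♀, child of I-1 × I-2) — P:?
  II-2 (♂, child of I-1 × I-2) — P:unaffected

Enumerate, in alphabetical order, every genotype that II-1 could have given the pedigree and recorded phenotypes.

P/I-1 un ·: X^PX^P|X^PX^p
P/I-2 aff ·: X^pY
P/II-1 ? I-1×I-2: X^PX^p|X^pX^p
P/II-2 un I-1×I-2: X^PY
⇒ P over [I-1,I-2,II-1,II-2]: 3 consistent

II-1 ∈ {X^PX^p, X^pX^p}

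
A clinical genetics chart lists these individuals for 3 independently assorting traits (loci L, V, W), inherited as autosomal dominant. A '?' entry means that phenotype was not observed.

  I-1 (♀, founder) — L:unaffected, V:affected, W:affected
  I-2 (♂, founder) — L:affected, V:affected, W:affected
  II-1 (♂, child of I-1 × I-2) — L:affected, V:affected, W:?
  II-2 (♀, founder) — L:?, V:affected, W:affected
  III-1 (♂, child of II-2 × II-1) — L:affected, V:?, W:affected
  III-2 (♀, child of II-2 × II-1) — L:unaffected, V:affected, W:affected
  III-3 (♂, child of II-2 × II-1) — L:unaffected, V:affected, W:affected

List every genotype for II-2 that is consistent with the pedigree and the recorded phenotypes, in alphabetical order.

L/I-1 un ·: ll
L/I-2 aff ·: Ll|LL
L/II-1 aff I-1×I-2: Ll
L/II-2 ? ·: ll|Ll
L/III-1 aff II-2×II-1: Ll|LL
L/III-2 un II-2×II-1: ll
L/III-3 un II-2×II-1: ll
⇒ L over [I-1,I-2,II-1,II-2,III-1,III-2,III-3]: 6 consistent
V/I-1 aff ·: Vv|VV
V/I-2 aff ·: Vv|VV
V/II-1 aff I-1×I-2: Vv|VV
V/II-2 aff ·: Vv|VV
V/III-1 ? II-2×II-1: vv|Vv|VV
V/III-2 aff II-2×II-1: Vv|VV
V/III-3 aff II-2×II-1: Vv|VV
⇒ V over [I-1,I-2,II-1,II-2,III-1,III-2,III-3]: 96 consistent
W/I-1 aff ·: Ww|WW
W/I-2 aff ·: Ww|WW
W/II-1 ? I-1×I-2: ww|Ww|WW
W/II-2 aff ·: Ww|WW
W/III-1 aff II-2×II-1: Ww|WW
W/III-2 aff II-2×II-1: Ww|WW
W/III-3 aff II-2×II-1: Ww|WW
⇒ W over [I-1,I-2,II-1,II-2,III-1,III-2,III-3]: 86 consistent

II-2 ∈ {Ll VV WW, Ll VV Ww, Ll Vv WW, Ll Vv Ww, ll VV WW, ll VV Ww, ll Vv WW, ll Vv Ww}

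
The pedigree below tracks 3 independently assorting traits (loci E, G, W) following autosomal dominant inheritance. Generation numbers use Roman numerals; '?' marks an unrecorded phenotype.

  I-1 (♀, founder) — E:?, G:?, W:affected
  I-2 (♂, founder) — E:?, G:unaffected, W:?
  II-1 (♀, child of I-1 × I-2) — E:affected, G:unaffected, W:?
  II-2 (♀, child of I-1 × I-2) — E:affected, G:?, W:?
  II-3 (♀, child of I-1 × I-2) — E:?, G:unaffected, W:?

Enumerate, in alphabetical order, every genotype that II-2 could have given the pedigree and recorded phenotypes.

II-2 ∈ {EE Gg WW, EE Gg Ww, EE Gg ww, EE gg WW, EE gg Ww, EE gg ww, Ee Gg WW, Ee Gg Ww, Ee Gg ww, Ee gg WW, Ee gg Ww, Ee gg ww}

E/I-1 ? ·: ee|Ee|EE
E/I-2 ? ·: ee|Ee|EE
E/II-1 aff I-1×I-2: Ee|EE
E/II-2 aff I-1×I-2: Ee|EE
E/II-3 ? I-1×I-2: ee|Ee|EE
⇒ E over [I-1,I-2,II-1,II-2,II-3]: 35 consistent
G/I-1 ? ·: gg|Gg
G/I-2 un ·: gg
G/II-1 un I-1×I-2: gg
G/II-2 ? I-1×I-2: gg|Gg
G/II-3 un I-1×I-2: gg
⇒ G over [I-1,I-2,II-1,II-2,II-3]: 3 consistent
W/I-1 aff ·: Ww|WW
W/I-2 ? ·: ww|Ww|WW
W/II-1 ? I-1×I-2: ww|Ww|WW
W/II-2 ? I-1×I-2: ww|Ww|WW
W/II-3 ? I-1×I-2: ww|Ww|WW
⇒ W over [I-1,I-2,II-1,II-2,II-3]: 53 consistent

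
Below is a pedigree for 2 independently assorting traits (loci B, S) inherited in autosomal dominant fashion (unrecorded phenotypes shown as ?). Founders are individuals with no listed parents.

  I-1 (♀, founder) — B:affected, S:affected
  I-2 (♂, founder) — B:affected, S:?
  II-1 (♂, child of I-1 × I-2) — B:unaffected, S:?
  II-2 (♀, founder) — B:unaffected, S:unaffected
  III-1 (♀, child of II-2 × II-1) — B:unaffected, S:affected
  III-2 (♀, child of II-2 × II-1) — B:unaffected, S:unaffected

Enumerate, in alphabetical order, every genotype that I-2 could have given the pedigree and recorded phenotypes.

B/I-1 aff ·: Bb
B/I-2 aff ·: Bb
B/II-1 un I-1×I-2: bb
B/II-2 un ·: bb
B/III-1 un II-2×II-1: bb
B/III-2 un II-2×II-1: bb
⇒ B over [I-1,I-2,II-1,II-2,III-1,III-2]: 1 consistent
S/I-1 aff ·: Ss|SS
S/I-2 ? ·: ss|Ss|SS
S/II-1 ? I-1×I-2: Ss
S/II-2 un ·: ss
S/III-1 aff II-2×II-1: Ss
S/III-2 un II-2×II-1: ss
⇒ S over [I-1,I-2,II-1,II-2,III-1,III-2]: 5 consistent

I-2 ∈ {Bb SS, Bb Ss, Bb ss}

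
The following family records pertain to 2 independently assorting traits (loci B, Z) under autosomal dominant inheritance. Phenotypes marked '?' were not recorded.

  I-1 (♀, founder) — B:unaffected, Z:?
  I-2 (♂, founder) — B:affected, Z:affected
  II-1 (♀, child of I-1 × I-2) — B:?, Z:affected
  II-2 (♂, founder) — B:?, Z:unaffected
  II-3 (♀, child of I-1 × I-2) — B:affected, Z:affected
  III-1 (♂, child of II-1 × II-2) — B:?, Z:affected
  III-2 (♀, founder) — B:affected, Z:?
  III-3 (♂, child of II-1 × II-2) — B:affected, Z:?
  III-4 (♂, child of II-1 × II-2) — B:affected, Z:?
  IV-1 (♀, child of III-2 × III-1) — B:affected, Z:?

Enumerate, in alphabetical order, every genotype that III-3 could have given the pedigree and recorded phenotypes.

III-3 ∈ {BB Zz, BB zz, Bb Zz, Bb zz}

B/I-1 un ·: bb
B/I-2 aff ·: Bb|BB
B/II-1 ? I-1×I-2: bb|Bb
B/II-2 ? ·: bb|Bb|BB
B/II-3 aff I-1×I-2: Bb
B/III-1 ? II-1×II-2: bb|Bb|BB
B/III-2 aff ·: Bb|BB
B/III-3 aff II-1×II-2: Bb|BB
B/III-4 aff II-1×II-2: Bb|BB
B/IV-1 aff III-2×III-1: Bb|BB
⇒ B over [I-1,I-2,II-1,II-2,II-3,III-1,III-2,III-3,III-4,IV-1]: 150 consistent
Z/I-1 ? ·: zz|Zz|ZZ
Z/I-2 aff ·: Zz|ZZ
Z/II-1 aff I-1×I-2: Zz|ZZ
Z/II-2 un ·: zz
Z/II-3 aff I-1×I-2: Zz|ZZ
Z/III-1 aff II-1×II-2: Zz
Z/III-2 ? ·: zz|Zz|ZZ
Z/III-3 ? II-1×II-2: zz|Zz
Z/III-4 ? II-1×II-2: zz|Zz
Z/IV-1 ? III-2×III-1: zz|Zz|ZZ
⇒ Z over [I-1,I-2,II-1,II-2,II-3,III-1,III-2,III-3,III-4,IV-1]: 273 consistent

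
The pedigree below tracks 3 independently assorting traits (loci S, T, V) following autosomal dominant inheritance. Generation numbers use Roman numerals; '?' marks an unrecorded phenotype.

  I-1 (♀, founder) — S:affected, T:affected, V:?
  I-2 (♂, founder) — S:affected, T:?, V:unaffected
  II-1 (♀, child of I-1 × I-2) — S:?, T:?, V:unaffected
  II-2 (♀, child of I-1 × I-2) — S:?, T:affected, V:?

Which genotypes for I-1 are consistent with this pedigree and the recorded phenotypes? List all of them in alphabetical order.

I-1 ∈ {SS TT Vv, SS TT vv, SS Tt Vv, SS Tt vv, Ss TT Vv, Ss TT vv, Ss Tt Vv, Ss Tt vv}

S/I-1 aff ·: Ss|SS
S/I-2 aff ·: Ss|SS
S/II-1 ? I-1×I-2: ss|Ss|SS
S/II-2 ? I-1×I-2: ss|Ss|SS
⇒ S over [I-1,I-2,II-1,II-2]: 18 consistent
T/I-1 aff ·: Tt|TT
T/I-2 ? ·: tt|Tt|TT
T/II-1 ? I-1×I-2: tt|Tt|TT
T/II-2 aff I-1×I-2: Tt|TT
⇒ T over [I-1,I-2,II-1,II-2]: 18 consistent
V/I-1 ? ·: vv|Vv
V/I-2 un ·: vv
V/II-1 un I-1×I-2: vv
V/II-2 ? I-1×I-2: vv|Vv
⇒ V over [I-1,I-2,II-1,II-2]: 3 consistent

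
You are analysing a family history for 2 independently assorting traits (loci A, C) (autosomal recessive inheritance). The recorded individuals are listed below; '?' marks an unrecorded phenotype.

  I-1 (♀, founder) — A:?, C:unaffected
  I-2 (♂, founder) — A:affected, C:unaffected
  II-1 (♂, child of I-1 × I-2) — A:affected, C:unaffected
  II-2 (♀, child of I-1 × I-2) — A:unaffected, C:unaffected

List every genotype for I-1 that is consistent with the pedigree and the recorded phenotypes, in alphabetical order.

I-1 ∈ {Aa CC, Aa Cc}

A/I-1 ? ·: Aa
A/I-2 aff ·: aa
A/II-1 aff I-1×I-2: aa
A/II-2 un I-1×I-2: Aa
⇒ A over [I-1,I-2,II-1,II-2]: 1 consistent
C/I-1 un ·: CC|Cc
C/I-2 un ·: CC|Cc
C/II-1 un I-1×I-2: CC|Cc
C/II-2 un I-1×I-2: CC|Cc
⇒ C over [I-1,I-2,II-1,II-2]: 13 consistent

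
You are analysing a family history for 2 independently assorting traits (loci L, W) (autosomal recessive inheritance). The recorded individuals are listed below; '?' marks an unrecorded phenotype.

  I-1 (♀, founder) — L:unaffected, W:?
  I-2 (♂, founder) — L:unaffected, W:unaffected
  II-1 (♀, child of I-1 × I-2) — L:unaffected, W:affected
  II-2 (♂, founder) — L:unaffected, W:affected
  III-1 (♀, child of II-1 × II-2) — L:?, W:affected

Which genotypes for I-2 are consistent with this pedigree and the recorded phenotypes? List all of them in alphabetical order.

I-2 ∈ {LL Ww, Ll Ww}

L/I-1 un ·: LL|Ll
L/I-2 un ·: LL|Ll
L/II-1 un I-1×I-2: LL|Ll
L/II-2 un ·: LL|Ll
L/III-1 ? II-1×II-2: LL|Ll|ll
⇒ L over [I-1,I-2,II-1,II-2,III-1]: 27 consistent
W/I-1 ? ·: Ww|ww
W/I-2 un ·: Ww
W/II-1 aff I-1×I-2: ww
W/II-2 aff ·: ww
W/III-1 aff II-1×II-2: ww
⇒ W over [I-1,I-2,II-1,II-2,III-1]: 2 consistent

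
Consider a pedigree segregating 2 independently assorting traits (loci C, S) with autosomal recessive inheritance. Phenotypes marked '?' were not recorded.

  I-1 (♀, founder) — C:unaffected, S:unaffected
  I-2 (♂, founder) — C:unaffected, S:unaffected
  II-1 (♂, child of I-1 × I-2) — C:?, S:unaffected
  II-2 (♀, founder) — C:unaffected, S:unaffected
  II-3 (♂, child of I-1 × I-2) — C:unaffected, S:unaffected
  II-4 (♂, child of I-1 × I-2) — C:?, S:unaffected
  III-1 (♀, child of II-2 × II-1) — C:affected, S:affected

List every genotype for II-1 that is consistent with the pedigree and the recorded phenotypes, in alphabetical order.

II-1 ∈ {Cc Ss, cc Ss}

C/I-1 un ·: CC|Cc
C/I-2 un ·: CC|Cc
C/II-1 ? I-1×I-2: Cc|cc
C/II-2 un ·: Cc
C/II-3 un I-1×I-2: CC|Cc
C/II-4 ? I-1×I-2: CC|Cc|cc
C/III-1 aff II-2×II-1: cc
⇒ C over [I-1,I-2,II-1,II-2,II-3,II-4,III-1]: 20 consistent
S/I-1 un ·: SS|Ss
S/I-2 un ·: SS|Ss
S/II-1 un I-1×I-2: Ss
S/II-2 un ·: Ss
S/II-3 un I-1×I-2: SS|Ss
S/II-4 un I-1×I-2: SS|Ss
S/III-1 aff II-2×II-1: ss
⇒ S over [I-1,I-2,II-1,II-2,II-3,II-4,III-1]: 12 consistent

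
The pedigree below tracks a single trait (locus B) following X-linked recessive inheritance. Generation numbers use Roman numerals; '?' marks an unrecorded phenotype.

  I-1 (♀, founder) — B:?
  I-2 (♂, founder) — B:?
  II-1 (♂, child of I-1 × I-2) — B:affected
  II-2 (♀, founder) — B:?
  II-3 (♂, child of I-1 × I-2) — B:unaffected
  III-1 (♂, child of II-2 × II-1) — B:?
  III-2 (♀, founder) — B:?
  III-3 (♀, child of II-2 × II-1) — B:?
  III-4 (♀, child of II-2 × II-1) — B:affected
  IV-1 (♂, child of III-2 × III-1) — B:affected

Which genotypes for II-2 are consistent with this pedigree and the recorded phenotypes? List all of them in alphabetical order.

B/I-1 ? ·: X^BX^b
B/I-2 ? ·: X^BY|X^bY
B/II-1 aff I-1×I-2: X^bY
B/II-2 ? ·: X^BX^b|X^bX^b
B/II-3 un I-1×I-2: X^BY
B/III-1 ? II-2×II-1: X^BY|X^bY
B/III-2 ? ·: X^BX^b|X^bX^b
B/III-3 ? II-2×II-1: X^BX^b|X^bX^b
B/III-4 aff II-2×II-1: X^bX^b
B/IV-1 aff III-2×III-1: X^bY
⇒ B over [I-1,I-2,II-1,II-2,II-3,III-1,III-2,III-3,III-4,IV-1]: 20 consistent

II-2 ∈ {X^BX^b, X^bX^b}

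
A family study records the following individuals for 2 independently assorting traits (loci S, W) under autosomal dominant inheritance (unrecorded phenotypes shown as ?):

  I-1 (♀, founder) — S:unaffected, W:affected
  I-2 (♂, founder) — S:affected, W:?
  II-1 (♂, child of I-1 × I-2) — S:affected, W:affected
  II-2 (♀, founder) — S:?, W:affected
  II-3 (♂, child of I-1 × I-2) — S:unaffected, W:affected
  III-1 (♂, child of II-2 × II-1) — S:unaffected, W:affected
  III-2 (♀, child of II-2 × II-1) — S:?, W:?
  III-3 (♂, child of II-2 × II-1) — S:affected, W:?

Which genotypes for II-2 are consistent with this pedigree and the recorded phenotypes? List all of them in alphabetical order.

II-2 ∈ {Ss WW, Ss Ww, ss WW, ss Ww}

S/I-1 un ·: ss
S/I-2 aff ·: Ss
S/II-1 aff I-1×I-2: Ss
S/II-2 ? ·: ss|Ss
S/II-3 un I-1×I-2: ss
S/III-1 un II-2×II-1: ss
S/III-2 ? II-2×II-1: ss|Ss|SS
S/III-3 aff II-2×II-1: Ss|SS
⇒ S over [I-1,I-2,II-1,II-2,II-3,III-1,III-2,III-3]: 8 consistent
W/I-1 aff ·: Ww|WW
W/I-2 ? ·: ww|Ww|WW
W/II-1 aff I-1×I-2: Ww|WW
W/II-2 aff ·: Ww|WW
W/II-3 aff I-1×I-2: Ww|WW
W/III-1 aff II-2×II-1: Ww|WW
W/III-2 ? II-2×II-1: ww|Ww|WW
W/III-3 ? II-2×II-1: ww|Ww|WW
⇒ W over [I-1,I-2,II-1,II-2,II-3,III-1,III-2,III-3]: 271 consistent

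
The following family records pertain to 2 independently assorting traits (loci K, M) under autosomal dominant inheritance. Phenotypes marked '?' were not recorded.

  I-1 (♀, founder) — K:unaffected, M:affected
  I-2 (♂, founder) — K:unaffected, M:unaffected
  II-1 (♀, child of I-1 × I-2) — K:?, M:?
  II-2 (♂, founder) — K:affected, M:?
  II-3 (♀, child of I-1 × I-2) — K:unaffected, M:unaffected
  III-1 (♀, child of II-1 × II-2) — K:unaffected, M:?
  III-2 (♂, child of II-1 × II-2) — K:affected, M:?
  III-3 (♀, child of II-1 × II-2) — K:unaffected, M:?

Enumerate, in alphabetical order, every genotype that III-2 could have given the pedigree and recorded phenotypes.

III-2 ∈ {Kk MM, Kk Mm, Kk mm}

K/I-1 un ·: kk
K/I-2 un ·: kk
K/II-1 ? I-1×I-2: kk
K/II-2 aff ·: Kk
K/II-3 un I-1×I-2: kk
K/III-1 un II-1×II-2: kk
K/III-2 aff II-1×II-2: Kk
K/III-3 un II-1×II-2: kk
⇒ K over [I-1,I-2,II-1,II-2,II-3,III-1,III-2,III-3]: 1 consistent
M/I-1 aff ·: Mm
M/I-2 un ·: mm
M/II-1 ? I-1×I-2: mm|Mm
M/II-2 ? ·: mm|Mm|MM
M/II-3 un I-1×I-2: mm
M/III-1 ? II-1×II-2: mm|Mm|MM
M/III-2 ? II-1×II-2: mm|Mm|MM
M/III-3 ? II-1×II-2: mm|Mm|MM
⇒ M over [I-1,I-2,II-1,II-2,II-3,III-1,III-2,III-3]: 53 consistent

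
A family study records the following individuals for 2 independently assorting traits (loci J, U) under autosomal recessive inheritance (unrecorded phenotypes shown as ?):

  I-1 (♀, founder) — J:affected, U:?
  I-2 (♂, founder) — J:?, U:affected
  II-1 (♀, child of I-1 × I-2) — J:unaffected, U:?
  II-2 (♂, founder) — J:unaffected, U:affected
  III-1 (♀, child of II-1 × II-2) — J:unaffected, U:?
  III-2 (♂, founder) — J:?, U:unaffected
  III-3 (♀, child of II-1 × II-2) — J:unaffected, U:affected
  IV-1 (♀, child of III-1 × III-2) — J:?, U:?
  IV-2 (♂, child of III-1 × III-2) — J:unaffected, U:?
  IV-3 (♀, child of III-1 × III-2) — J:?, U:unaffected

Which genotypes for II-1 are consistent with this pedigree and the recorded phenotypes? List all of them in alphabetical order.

J/I-1 aff ·: jj
J/I-2 ? ·: JJ|Jj
J/II-1 un I-1×I-2: Jj
J/II-2 un ·: JJ|Jj
J/III-1 un II-1×II-2: JJ|Jj
J/III-2 ? ·: JJ|Jj|jj
J/III-3 un II-1×II-2: JJ|Jj
J/IV-1 ? III-1×III-2: JJ|Jj|jj
J/IV-2 un III-1×III-2: JJ|Jj
J/IV-3 ? III-1×III-2: JJ|Jj|jj
⇒ J over [I-1,I-2,II-1,II-2,III-1,III-2,III-3,IV-1,IV-2,IV-3]: 320 consistent
U/I-1 ? ·: UU|Uu|uu
U/I-2 aff ·: uu
U/II-1 ? I-1×I-2: Uu|uu
U/II-2 aff ·: uu
U/III-1 ? II-1×II-2: Uu|uu
U/III-2 un ·: UU|Uu
U/III-3 aff II-1×II-2: uu
U/IV-1 ? III-1×III-2: UU|Uu|uu
U/IV-2 ? III-1×III-2: UU|Uu|uu
U/IV-3 un III-1×III-2: UU|Uu
⇒ U over [I-1,I-2,II-1,II-2,III-1,III-2,III-3,IV-1,IV-2,IV-3]: 72 consistent

II-1 ∈ {Jj Uu, Jj uu}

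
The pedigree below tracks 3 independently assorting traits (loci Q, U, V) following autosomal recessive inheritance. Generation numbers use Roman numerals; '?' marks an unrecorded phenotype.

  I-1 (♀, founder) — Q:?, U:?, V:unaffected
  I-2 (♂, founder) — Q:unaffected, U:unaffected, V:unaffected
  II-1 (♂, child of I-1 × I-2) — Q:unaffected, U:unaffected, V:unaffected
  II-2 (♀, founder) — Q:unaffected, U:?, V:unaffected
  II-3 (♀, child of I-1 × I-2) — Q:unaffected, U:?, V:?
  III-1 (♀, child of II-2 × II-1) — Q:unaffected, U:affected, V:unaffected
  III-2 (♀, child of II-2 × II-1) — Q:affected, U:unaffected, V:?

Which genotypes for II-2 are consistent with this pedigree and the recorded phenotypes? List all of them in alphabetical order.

II-2 ∈ {Qq Uu VV, Qq Uu Vv, Qq uu VV, Qq uu Vv}

Q/I-1 ? ·: QQ|Qq|qq
Q/I-2 un ·: QQ|Qq
Q/II-1 un I-1×I-2: Qq
Q/II-2 un ·: Qq
Q/II-3 un I-1×I-2: QQ|Qq
Q/III-1 un II-2×II-1: QQ|Qq
Q/III-2 aff II-2×II-1: qq
⇒ Q over [I-1,I-2,II-1,II-2,II-3,III-1,III-2]: 16 consistent
U/I-1 ? ·: UU|Uu|uu
U/I-2 un ·: UU|Uu
U/II-1 un I-1×I-2: Uu
U/II-2 ? ·: Uu|uu
U/II-3 ? I-1×I-2: UU|Uu|uu
U/III-1 aff II-2×II-1: uu
U/III-2 un II-2×II-1: UU|Uu
⇒ U over [I-1,I-2,II-1,II-2,II-3,III-1,III-2]: 30 consistent
V/I-1 un ·: VV|Vv
V/I-2 un ·: VV|Vv
V/II-1 un I-1×I-2: VV|Vv
V/II-2 un ·: VV|Vv
V/II-3 ? I-1×I-2: VV|Vv|vv
V/III-1 un II-2×II-1: VV|Vv
V/III-2 ? II-2×II-1: VV|Vv|vv
⇒ V over [I-1,I-2,II-1,II-2,II-3,III-1,III-2]: 110 consistent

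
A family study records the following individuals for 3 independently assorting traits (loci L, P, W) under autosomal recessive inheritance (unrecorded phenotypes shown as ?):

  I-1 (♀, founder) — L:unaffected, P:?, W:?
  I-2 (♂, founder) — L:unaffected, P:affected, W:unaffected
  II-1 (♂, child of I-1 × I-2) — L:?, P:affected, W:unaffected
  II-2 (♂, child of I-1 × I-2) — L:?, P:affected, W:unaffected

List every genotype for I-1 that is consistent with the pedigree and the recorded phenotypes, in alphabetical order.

L/I-1 un ·: LL|Ll
L/I-2 un ·: LL|Ll
L/II-1 ? I-1×I-2: LL|Ll|ll
L/II-2 ? I-1×I-2: LL|Ll|ll
⇒ L over [I-1,I-2,II-1,II-2]: 18 consistent
P/I-1 ? ·: Pp|pp
P/I-2 aff ·: pp
P/II-1 aff I-1×I-2: pp
P/II-2 aff I-1×I-2: pp
⇒ P over [I-1,I-2,II-1,II-2]: 2 consistent
W/I-1 ? ·: WW|Ww|ww
W/I-2 un ·: WW|Ww
W/II-1 un I-1×I-2: WW|Ww
W/II-2 un I-1×I-2: WW|Ww
⇒ W over [I-1,I-2,II-1,II-2]: 15 consistent

I-1 ∈ {LL Pp WW, LL Pp Ww, LL Pp ww, LL pp WW, LL pp Ww, LL pp ww, Ll Pp WW, Ll Pp Ww, Ll Pp ww, Ll pp WW, Ll pp Ww, Ll pp ww}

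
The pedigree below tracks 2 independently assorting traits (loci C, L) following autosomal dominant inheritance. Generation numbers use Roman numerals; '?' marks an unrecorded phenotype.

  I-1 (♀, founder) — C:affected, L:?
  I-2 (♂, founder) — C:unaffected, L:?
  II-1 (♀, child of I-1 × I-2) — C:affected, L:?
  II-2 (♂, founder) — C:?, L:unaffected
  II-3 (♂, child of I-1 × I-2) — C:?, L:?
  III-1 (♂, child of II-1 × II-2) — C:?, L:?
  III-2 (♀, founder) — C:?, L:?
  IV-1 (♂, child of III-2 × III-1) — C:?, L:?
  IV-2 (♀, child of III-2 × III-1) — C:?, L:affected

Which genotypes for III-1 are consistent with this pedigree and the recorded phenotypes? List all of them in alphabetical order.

III-1 ∈ {CC Ll, CC ll, Cc Ll, Cc ll, cc Ll, cc ll}

C/I-1 aff ·: Cc|CC
C/I-2 un ·: cc
C/II-1 aff I-1×I-2: Cc
C/II-2 ? ·: cc|Cc|CC
C/II-3 ? I-1×I-2: cc|Cc
C/III-1 ? II-1×II-2: cc|Cc|CC
C/III-2 ? ·: cc|Cc|CC
C/IV-1 ? III-2×III-1: cc|Cc|CC
C/IV-2 ? III-2×III-1: cc|Cc|CC
⇒ C over [I-1,I-2,II-1,II-2,II-3,III-1,III-2,IV-1,IV-2]: 225 consistent
L/I-1 ? ·: ll|Ll|LL
L/I-2 ? ·: ll|Ll|LL
L/II-1 ? I-1×I-2: ll|Ll|LL
L/II-2 un ·: ll
L/II-3 ? I-1×I-2: ll|Ll|LL
L/III-1 ? II-1×II-2: ll|Ll
L/III-2 ? ·: ll|Ll|LL
L/IV-1 ? III-2×III-1: ll|Ll|LL
L/IV-2 aff III-2×III-1: Ll|LL
⇒ L over [I-1,I-2,II-1,II-2,II-3,III-1,III-2,IV-1,IV-2]: 315 consistent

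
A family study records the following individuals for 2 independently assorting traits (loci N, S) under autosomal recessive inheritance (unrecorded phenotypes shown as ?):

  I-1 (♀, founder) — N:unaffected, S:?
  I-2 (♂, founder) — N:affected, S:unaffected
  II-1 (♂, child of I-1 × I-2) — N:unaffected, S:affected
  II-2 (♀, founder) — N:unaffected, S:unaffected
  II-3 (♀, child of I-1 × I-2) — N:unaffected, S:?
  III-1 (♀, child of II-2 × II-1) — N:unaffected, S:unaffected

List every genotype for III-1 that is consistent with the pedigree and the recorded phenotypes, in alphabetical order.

III-1 ∈ {NN Ss, Nn Ss}

N/I-1 un ·: NN|Nn
N/I-2 aff ·: nn
N/II-1 un I-1×I-2: Nn
N/II-2 un ·: NN|Nn
N/II-3 un I-1×I-2: Nn
N/III-1 un II-2×II-1: NN|Nn
⇒ N over [I-1,I-2,II-1,II-2,II-3,III-1]: 8 consistent
S/I-1 ? ·: Ss|ss
S/I-2 un ·: Ss
S/II-1 aff I-1×I-2: ss
S/II-2 un ·: SS|Ss
S/II-3 ? I-1×I-2: SS|Ss|ss
S/III-1 un II-2×II-1: Ss
⇒ S over [I-1,I-2,II-1,II-2,II-3,III-1]: 10 consistent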